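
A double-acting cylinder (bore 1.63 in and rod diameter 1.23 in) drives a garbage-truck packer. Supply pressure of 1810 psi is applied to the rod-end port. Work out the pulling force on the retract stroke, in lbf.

F ≈ 1630 lbf

Rod-side annular area A_ann = π/4 × (1.63² − 1.23²) = 0.8985 in^2
On retraction the pressure acts on the annular area (bore minus rod).
F = P × A_ann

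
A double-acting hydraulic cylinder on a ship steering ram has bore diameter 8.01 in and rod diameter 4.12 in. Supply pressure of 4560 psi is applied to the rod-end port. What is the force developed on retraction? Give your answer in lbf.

F ≈ 1.69e5 lbf

Rod-side annular area A_ann = π/4 × (8.01² − 4.12²) = 37.06 in^2
On retraction the pressure acts on the annular area (bore minus rod).
F = P × A_ann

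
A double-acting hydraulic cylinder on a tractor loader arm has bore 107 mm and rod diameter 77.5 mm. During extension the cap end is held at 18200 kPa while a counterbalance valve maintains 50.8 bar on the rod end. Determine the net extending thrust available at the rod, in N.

F ≈ 1.42e5 N

Cap-side area A_cap = π/4 × (107 mm)² = 8992 mm^2
Rod-side annular area A_ann = π/4 × (107² − 77.5²) = 4275 mm^2
Net thrust = P_cap·A_cap − P_rod·A_ann = 1.637e5 N − 21720 N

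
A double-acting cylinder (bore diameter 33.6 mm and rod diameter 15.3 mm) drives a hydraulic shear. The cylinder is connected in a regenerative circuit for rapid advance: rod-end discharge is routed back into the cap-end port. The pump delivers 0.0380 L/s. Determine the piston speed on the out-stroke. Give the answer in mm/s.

In regeneration the rod-end outflow joins the pump flow into the cap end, so the net volume the pump must supply per unit advance equals the rod cross-section area.
Rod cross-section A_rod = π/4 × (15.3 mm)² = 183.9 mm^2
v = Q_pump / A_rod

v ≈ 207 mm/s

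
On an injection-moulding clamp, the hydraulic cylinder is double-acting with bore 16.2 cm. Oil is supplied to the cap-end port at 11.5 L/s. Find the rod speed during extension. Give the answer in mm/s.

Cap-side area A_cap = π/4 × (16.2 cm)² = 206.1 cm^2
v = Q / A

v ≈ 558 mm/s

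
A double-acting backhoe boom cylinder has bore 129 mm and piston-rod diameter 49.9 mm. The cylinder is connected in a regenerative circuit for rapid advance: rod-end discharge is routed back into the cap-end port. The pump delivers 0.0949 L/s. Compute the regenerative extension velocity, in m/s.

In regeneration the rod-end outflow joins the pump flow into the cap end, so the net volume the pump must supply per unit advance equals the rod cross-section area.
Rod cross-section A_rod = π/4 × (49.9 mm)² = 1956 mm^2
v = Q_pump / A_rod

v ≈ 0.0485 m/s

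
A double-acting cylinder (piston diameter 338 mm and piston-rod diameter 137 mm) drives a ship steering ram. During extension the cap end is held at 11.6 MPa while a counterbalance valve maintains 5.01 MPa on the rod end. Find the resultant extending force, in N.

Cap-side area A_cap = π/4 × (338 mm)² = 89730 mm^2
Rod-side annular area A_ann = π/4 × (338² − 137²) = 74990 mm^2
Net thrust = P_cap·A_cap − P_rod·A_ann = 1.041e6 N − 3.757e5 N

F ≈ 6.65e5 N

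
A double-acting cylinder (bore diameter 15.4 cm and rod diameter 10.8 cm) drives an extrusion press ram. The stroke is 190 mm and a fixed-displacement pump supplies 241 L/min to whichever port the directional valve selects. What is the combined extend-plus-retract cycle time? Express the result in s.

t ≈ 1.33 s

Cap-side area A_cap = π/4 × (15.4 cm)² = 186.3 cm^2
Rod-side annular area A_ann = π/4 × (15.4² − 10.8²) = 94.66 cm^2
t_ext = A_cap·L/Q = 0.8811 s
t_ret = A_ann·L/Q = 0.4478 s
t_cycle = t_ext + t_ret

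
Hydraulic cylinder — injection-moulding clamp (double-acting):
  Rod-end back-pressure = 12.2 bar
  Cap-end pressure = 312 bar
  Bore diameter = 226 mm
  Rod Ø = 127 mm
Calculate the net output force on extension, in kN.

Cap-side area A_cap = π/4 × (226 mm)² = 40110 mm^2
Rod-side annular area A_ann = π/4 × (226² − 127²) = 27450 mm^2
Net thrust = P_cap·A_cap − P_rod·A_ann = 1252 kN − 33.49 kN

F ≈ 1220 kN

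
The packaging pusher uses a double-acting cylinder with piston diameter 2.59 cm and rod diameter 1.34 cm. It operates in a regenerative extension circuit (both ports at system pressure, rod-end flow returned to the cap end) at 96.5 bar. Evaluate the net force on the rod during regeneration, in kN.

With equal pressure on both faces, forces on the annular region cancel; the net push is pressure × rod cross-section.
Rod cross-section A_rod = π/4 × (1.34 cm)² = 1.410 cm^2
F = P × A_rod

F ≈ 1.36 kN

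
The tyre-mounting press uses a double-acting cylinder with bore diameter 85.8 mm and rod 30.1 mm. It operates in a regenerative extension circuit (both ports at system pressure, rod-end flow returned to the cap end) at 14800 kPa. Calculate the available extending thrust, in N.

With equal pressure on both faces, forces on the annular region cancel; the net push is pressure × rod cross-section.
Rod cross-section A_rod = π/4 × (30.1 mm)² = 711.6 mm^2
F = P × A_rod

F ≈ 10500 N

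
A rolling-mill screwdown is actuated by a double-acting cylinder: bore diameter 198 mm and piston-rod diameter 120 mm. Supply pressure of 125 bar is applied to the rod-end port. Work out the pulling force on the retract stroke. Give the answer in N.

F ≈ 2.44e5 N

Rod-side annular area A_ann = π/4 × (198² − 120²) = 19480 mm^2
On retraction the pressure acts on the annular area (bore minus rod).
F = P × A_ann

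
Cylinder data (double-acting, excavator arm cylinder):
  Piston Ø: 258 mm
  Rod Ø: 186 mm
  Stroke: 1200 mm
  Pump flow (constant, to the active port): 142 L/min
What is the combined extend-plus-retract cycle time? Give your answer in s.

t ≈ 39.2 s

Cap-side area A_cap = π/4 × (258 mm)² = 52280 mm^2
Rod-side annular area A_ann = π/4 × (258² − 186²) = 25110 mm^2
t_ext = A_cap·L/Q = 26.51 s
t_ret = A_ann·L/Q = 12.73 s
t_cycle = t_ext + t_ret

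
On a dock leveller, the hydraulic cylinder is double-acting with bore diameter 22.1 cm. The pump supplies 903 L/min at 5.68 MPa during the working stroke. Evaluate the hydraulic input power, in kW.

Hydraulic power = P × Q

W ≈ 85.5 kW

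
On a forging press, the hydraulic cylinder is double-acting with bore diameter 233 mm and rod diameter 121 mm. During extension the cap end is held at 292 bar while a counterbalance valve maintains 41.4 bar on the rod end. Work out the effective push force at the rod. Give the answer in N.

Cap-side area A_cap = π/4 × (233 mm)² = 42640 mm^2
Rod-side annular area A_ann = π/4 × (233² − 121²) = 31140 mm^2
Net thrust = P_cap·A_cap − P_rod·A_ann = 1.245e6 N − 1.289e5 N

F ≈ 1.12e6 N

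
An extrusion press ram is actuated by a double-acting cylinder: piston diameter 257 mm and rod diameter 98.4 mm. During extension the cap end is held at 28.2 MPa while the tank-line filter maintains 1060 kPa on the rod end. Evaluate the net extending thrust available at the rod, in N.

F ≈ 1.42e6 N

Cap-side area A_cap = π/4 × (257 mm)² = 51870 mm^2
Rod-side annular area A_ann = π/4 × (257² − 98.4²) = 44270 mm^2
Net thrust = P_cap·A_cap − P_rod·A_ann = 1.463e6 N − 46930 N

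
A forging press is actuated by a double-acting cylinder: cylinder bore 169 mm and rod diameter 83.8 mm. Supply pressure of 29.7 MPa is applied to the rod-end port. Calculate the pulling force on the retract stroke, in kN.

F ≈ 502 kN

Rod-side annular area A_ann = π/4 × (169² − 83.8²) = 16920 mm^2
On retraction the pressure acts on the annular area (bore minus rod).
F = P × A_ann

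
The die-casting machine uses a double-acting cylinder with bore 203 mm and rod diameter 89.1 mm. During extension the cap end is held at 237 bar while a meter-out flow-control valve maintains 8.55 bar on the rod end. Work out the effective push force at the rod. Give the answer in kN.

Cap-side area A_cap = π/4 × (203 mm)² = 32370 mm^2
Rod-side annular area A_ann = π/4 × (203² − 89.1²) = 26130 mm^2
Net thrust = P_cap·A_cap − P_rod·A_ann = 767.1 kN − 22.34 kN

F ≈ 745 kN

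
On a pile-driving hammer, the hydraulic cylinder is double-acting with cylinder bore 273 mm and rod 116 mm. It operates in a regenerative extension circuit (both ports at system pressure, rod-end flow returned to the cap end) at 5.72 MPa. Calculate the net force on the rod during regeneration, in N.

F ≈ 60500 N

With equal pressure on both faces, forces on the annular region cancel; the net push is pressure × rod cross-section.
Rod cross-section A_rod = π/4 × (116 mm)² = 10570 mm^2
F = P × A_rod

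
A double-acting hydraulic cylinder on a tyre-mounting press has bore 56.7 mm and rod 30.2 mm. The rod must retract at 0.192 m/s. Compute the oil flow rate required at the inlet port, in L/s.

Q ≈ 0.347 L/s

Rod-side annular area A_ann = π/4 × (56.7² − 30.2²) = 1809 mm^2
Q = A × v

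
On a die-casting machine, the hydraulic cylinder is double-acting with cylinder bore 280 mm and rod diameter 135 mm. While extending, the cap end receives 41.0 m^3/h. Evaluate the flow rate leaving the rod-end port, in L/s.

Cap-side area A_cap = π/4 × (280 mm)² = 61580 mm^2
Rod-side annular area A_ann = π/4 × (280² − 135²) = 47260 mm^2
Piston speed v = Q_in/A_cap; rod-end outflow Q_out = v × A_ann = Q_in × A_ann/A_cap.

Q_out ≈ 8.74 L/s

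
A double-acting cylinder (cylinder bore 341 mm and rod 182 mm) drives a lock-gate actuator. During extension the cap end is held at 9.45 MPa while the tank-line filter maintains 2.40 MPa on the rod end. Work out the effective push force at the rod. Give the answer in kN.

Cap-side area A_cap = π/4 × (341 mm)² = 91330 mm^2
Rod-side annular area A_ann = π/4 × (341² − 182²) = 65310 mm^2
Net thrust = P_cap·A_cap − P_rod·A_ann = 863.0 kN − 156.7 kN

F ≈ 706 kN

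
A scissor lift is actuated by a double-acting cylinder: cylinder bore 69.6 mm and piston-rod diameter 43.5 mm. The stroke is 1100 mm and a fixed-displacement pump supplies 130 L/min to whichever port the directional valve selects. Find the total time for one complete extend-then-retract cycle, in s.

Cap-side area A_cap = π/4 × (69.6 mm)² = 3805 mm^2
Rod-side annular area A_ann = π/4 × (69.6² − 43.5²) = 2318 mm^2
t_ext = A_cap·L/Q = 1.932 s
t_ret = A_ann·L/Q = 1.177 s
t_cycle = t_ext + t_ret

t ≈ 3.11 s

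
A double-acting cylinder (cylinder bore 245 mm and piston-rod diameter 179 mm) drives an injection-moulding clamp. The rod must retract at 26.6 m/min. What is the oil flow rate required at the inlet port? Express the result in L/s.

Q ≈ 9.74 L/s

Rod-side annular area A_ann = π/4 × (245² − 179²) = 21980 mm^2
Q = A × v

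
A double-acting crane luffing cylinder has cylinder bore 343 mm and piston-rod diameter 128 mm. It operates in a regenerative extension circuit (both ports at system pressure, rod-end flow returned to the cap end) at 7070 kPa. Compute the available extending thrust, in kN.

With equal pressure on both faces, forces on the annular region cancel; the net push is pressure × rod cross-section.
Rod cross-section A_rod = π/4 × (128 mm)² = 12870 mm^2
F = P × A_rod

F ≈ 91.0 kN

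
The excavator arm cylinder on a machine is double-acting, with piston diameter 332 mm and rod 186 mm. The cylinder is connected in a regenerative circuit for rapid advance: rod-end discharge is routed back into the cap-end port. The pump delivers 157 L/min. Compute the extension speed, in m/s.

v ≈ 0.0963 m/s

In regeneration the rod-end outflow joins the pump flow into the cap end, so the net volume the pump must supply per unit advance equals the rod cross-section area.
Rod cross-section A_rod = π/4 × (186 mm)² = 27170 mm^2
v = Q_pump / A_rod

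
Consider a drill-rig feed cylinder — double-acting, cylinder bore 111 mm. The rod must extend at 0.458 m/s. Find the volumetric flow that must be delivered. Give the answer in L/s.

Q ≈ 4.43 L/s

Cap-side area A_cap = π/4 × (111 mm)² = 9677 mm^2
Q = A × v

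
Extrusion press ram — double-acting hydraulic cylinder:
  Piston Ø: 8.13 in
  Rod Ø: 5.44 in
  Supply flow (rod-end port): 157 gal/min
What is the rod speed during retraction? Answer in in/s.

v ≈ 21.1 in/s

Rod-side annular area A_ann = π/4 × (8.13² − 5.44²) = 28.67 in^2
Flow into the rod-end port fills the annular volume.
v = Q / A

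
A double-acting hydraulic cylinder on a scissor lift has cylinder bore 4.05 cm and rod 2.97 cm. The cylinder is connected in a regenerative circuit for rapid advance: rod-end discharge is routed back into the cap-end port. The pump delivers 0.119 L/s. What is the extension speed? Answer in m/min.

v ≈ 10.3 m/min

In regeneration the rod-end outflow joins the pump flow into the cap end, so the net volume the pump must supply per unit advance equals the rod cross-section area.
Rod cross-section A_rod = π/4 × (2.97 cm)² = 6.928 cm^2
v = Q_pump / A_rod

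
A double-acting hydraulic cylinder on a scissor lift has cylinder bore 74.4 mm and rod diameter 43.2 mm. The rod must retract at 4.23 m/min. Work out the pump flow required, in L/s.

Q ≈ 0.203 L/s

Rod-side annular area A_ann = π/4 × (74.4² − 43.2²) = 2882 mm^2
Q = A × v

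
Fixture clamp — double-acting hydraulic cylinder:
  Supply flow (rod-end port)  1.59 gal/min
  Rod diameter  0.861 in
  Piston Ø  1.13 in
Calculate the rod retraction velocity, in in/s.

v ≈ 14.6 in/s

Rod-side annular area A_ann = π/4 × (1.13² − 0.861²) = 0.4206 in^2
Flow into the rod-end port fills the annular volume.
v = Q / A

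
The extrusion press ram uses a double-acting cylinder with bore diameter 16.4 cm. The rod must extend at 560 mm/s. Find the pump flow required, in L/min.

Q ≈ 710 L/min

Cap-side area A_cap = π/4 × (16.4 cm)² = 211.2 cm^2
Q = A × v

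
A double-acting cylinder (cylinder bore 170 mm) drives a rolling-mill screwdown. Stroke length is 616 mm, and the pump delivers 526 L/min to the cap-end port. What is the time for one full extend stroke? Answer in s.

t ≈ 1.59 s

Cap-side area A_cap = π/4 × (170 mm)² = 22700 mm^2
Swept volume V = A × L; t = V / Q = A·L / Q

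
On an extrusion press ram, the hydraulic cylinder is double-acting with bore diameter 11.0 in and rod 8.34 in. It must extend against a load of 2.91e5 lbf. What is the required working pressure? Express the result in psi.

Cap-side area A_cap = π/4 × (11.0 in)² = 95.03 in^2
P = F / A = 2.91e5 lbf / A

P ≈ 3060 psi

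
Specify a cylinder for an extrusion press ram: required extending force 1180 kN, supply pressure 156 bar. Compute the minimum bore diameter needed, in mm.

Extension force acts on the full piston face: F = P × (π/4)D².
D = √(4F / (πP)) = √(4 × 1180 kN / (π × 156 bar))

D ≈ 310 mm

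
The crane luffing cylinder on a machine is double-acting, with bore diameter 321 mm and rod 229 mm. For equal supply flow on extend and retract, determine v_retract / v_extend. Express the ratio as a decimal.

Cap-side area A_cap = π/4 × (321 mm)² = 80930 mm^2
Rod-side annular area A_ann = π/4 × (321² − 229²) = 39740 mm^2
For equal Q, v ∝ 1/A, so v_ret/v_ext = A_cap/A_ann.

v_ret/v_ext ≈ 2.04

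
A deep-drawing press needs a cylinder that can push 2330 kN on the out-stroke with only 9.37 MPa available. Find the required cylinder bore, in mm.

Extension force acts on the full piston face: F = P × (π/4)D².
D = √(4F / (πP)) = √(4 × 2330 kN / (π × 9.37 MPa))

D ≈ 563 mm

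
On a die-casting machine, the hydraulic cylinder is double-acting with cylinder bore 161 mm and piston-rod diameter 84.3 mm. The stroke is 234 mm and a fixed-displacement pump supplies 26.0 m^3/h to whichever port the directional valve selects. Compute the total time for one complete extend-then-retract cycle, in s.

t ≈ 1.14 s

Cap-side area A_cap = π/4 × (161 mm)² = 20360 mm^2
Rod-side annular area A_ann = π/4 × (161² − 84.3²) = 14780 mm^2
t_ext = A_cap·L/Q = 0.6596 s
t_ret = A_ann·L/Q = 0.4788 s
t_cycle = t_ext + t_ret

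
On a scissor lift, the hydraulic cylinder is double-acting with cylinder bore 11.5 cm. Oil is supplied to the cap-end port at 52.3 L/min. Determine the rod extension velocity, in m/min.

Cap-side area A_cap = π/4 × (11.5 cm)² = 103.9 cm^2
v = Q / A

v ≈ 5.04 m/min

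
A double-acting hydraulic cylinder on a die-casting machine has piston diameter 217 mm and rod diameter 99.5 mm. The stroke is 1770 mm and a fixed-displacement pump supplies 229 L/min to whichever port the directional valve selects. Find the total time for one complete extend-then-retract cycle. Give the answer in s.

t ≈ 30.7 s

Cap-side area A_cap = π/4 × (217 mm)² = 36980 mm^2
Rod-side annular area A_ann = π/4 × (217² − 99.5²) = 29210 mm^2
t_ext = A_cap·L/Q = 17.15 s
t_ret = A_ann·L/Q = 13.55 s
t_cycle = t_ext + t_ret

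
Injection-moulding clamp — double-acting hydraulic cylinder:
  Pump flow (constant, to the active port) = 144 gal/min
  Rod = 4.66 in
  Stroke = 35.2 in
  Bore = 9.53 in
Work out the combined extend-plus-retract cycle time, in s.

t ≈ 7.97 s

Cap-side area A_cap = π/4 × (9.53 in)² = 71.33 in^2
Rod-side annular area A_ann = π/4 × (9.53² − 4.66²) = 54.28 in^2
t_ext = A_cap·L/Q = 4.529 s
t_ret = A_ann·L/Q = 3.446 s
t_cycle = t_ext + t_ret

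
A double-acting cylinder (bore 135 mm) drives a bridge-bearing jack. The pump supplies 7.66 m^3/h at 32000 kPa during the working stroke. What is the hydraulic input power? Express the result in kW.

Hydraulic power = P × Q

W ≈ 68.1 kW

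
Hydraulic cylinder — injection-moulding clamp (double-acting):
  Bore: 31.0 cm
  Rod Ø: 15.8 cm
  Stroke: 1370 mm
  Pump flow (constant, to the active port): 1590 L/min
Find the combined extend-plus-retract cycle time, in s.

t ≈ 6.79 s

Cap-side area A_cap = π/4 × (31.0 cm)² = 754.8 cm^2
Rod-side annular area A_ann = π/4 × (31.0² − 15.8²) = 558.7 cm^2
t_ext = A_cap·L/Q = 3.902 s
t_ret = A_ann·L/Q = 2.888 s
t_cycle = t_ext + t_ret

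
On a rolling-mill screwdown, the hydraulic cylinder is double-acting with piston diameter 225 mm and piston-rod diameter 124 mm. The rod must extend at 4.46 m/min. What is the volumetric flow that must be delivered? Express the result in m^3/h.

Q ≈ 10.6 m^3/h

Cap-side area A_cap = π/4 × (225 mm)² = 39760 mm^2
Q = A × v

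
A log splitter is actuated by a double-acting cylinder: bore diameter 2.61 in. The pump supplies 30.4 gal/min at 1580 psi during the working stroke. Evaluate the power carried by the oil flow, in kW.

W ≈ 20.9 kW

Hydraulic power = P × Q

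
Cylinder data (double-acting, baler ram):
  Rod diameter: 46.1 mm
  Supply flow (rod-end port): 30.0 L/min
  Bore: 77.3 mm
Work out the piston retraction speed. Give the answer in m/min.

v ≈ 9.92 m/min

Rod-side annular area A_ann = π/4 × (77.3² − 46.1²) = 3024 mm^2
Flow into the rod-end port fills the annular volume.
v = Q / A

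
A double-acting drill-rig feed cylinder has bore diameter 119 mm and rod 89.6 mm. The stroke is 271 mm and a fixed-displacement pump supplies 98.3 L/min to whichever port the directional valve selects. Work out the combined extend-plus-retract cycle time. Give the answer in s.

Cap-side area A_cap = π/4 × (119 mm)² = 11120 mm^2
Rod-side annular area A_ann = π/4 × (119² − 89.6²) = 4817 mm^2
t_ext = A_cap·L/Q = 1.840 s
t_ret = A_ann·L/Q = 0.7967 s
t_cycle = t_ext + t_ret

t ≈ 2.64 s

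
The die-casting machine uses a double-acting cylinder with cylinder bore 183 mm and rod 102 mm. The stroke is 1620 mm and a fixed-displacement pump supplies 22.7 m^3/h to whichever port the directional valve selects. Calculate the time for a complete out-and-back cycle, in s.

Cap-side area A_cap = π/4 × (183 mm)² = 26300 mm^2
Rod-side annular area A_ann = π/4 × (183² − 102²) = 18130 mm^2
t_ext = A_cap·L/Q = 6.757 s
t_ret = A_ann·L/Q = 4.658 s
t_cycle = t_ext + t_ret

t ≈ 11.4 s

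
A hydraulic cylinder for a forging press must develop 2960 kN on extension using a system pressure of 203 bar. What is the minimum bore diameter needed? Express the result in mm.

Extension force acts on the full piston face: F = P × (π/4)D².
D = √(4F / (πP)) = √(4 × 2960 kN / (π × 203 bar))

D ≈ 431 mm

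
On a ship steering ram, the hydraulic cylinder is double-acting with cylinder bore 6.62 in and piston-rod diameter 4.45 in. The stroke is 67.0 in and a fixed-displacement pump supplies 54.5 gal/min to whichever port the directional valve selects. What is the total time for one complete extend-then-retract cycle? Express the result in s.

Cap-side area A_cap = π/4 × (6.62 in)² = 34.42 in^2
Rod-side annular area A_ann = π/4 × (6.62² − 4.45²) = 18.87 in^2
t_ext = A_cap·L/Q = 10.99 s
t_ret = A_ann·L/Q = 6.024 s
t_cycle = t_ext + t_ret

t ≈ 17.0 s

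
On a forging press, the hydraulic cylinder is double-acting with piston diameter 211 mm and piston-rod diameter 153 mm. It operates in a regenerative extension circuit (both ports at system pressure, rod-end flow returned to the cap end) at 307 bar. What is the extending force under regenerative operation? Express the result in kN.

With equal pressure on both faces, forces on the annular region cancel; the net push is pressure × rod cross-section.
Rod cross-section A_rod = π/4 × (153 mm)² = 18390 mm^2
F = P × A_rod

F ≈ 564 kN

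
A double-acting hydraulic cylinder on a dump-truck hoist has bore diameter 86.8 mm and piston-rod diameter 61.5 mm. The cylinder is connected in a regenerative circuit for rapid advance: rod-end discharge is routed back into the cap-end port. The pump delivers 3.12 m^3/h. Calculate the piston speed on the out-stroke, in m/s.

In regeneration the rod-end outflow joins the pump flow into the cap end, so the net volume the pump must supply per unit advance equals the rod cross-section area.
Rod cross-section A_rod = π/4 × (61.5 mm)² = 2971 mm^2
v = Q_pump / A_rod

v ≈ 0.292 m/s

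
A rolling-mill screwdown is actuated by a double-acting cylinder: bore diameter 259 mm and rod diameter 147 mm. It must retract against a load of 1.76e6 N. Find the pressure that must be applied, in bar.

Rod-side annular area A_ann = π/4 × (259² − 147²) = 35710 mm^2
Retraction: pressure acts on the annular area.
P = F / A = 1.76e6 N / A

P ≈ 493 bar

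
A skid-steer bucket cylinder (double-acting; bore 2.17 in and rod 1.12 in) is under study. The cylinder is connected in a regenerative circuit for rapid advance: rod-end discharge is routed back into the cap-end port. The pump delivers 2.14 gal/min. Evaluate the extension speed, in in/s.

v ≈ 8.36 in/s

In regeneration the rod-end outflow joins the pump flow into the cap end, so the net volume the pump must supply per unit advance equals the rod cross-section area.
Rod cross-section A_rod = π/4 × (1.12 in)² = 0.9852 in^2
v = Q_pump / A_rod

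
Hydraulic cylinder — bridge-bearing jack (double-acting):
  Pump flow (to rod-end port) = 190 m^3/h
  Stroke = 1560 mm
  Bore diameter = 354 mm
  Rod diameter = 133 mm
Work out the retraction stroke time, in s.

Rod-side annular area A_ann = π/4 × (354² − 133²) = 84530 mm^2
Swept volume V = A × L; t = V / Q = A·L / Q

t ≈ 2.50 s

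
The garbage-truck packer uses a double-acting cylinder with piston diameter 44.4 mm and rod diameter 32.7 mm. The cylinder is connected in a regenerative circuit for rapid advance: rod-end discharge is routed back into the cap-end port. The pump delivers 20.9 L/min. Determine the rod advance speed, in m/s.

v ≈ 0.415 m/s

In regeneration the rod-end outflow joins the pump flow into the cap end, so the net volume the pump must supply per unit advance equals the rod cross-section area.
Rod cross-section A_rod = π/4 × (32.7 mm)² = 839.8 mm^2
v = Q_pump / A_rod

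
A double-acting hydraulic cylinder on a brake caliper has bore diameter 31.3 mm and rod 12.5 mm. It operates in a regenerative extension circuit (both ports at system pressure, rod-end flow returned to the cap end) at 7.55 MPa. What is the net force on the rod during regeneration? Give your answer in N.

With equal pressure on both faces, forces on the annular region cancel; the net push is pressure × rod cross-section.
Rod cross-section A_rod = π/4 × (12.5 mm)² = 122.7 mm^2
F = P × A_rod

F ≈ 927 N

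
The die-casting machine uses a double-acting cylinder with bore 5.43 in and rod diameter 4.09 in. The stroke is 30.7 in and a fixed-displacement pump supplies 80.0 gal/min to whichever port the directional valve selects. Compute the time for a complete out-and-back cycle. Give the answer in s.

Cap-side area A_cap = π/4 × (5.43 in)² = 23.16 in^2
Rod-side annular area A_ann = π/4 × (5.43² − 4.09²) = 10.02 in^2
t_ext = A_cap·L/Q = 2.308 s
t_ret = A_ann·L/Q = 0.9987 s
t_cycle = t_ext + t_ret

t ≈ 3.31 s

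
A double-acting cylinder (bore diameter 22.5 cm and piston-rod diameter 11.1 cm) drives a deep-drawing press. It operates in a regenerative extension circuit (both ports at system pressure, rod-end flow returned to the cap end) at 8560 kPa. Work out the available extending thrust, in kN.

With equal pressure on both faces, forces on the annular region cancel; the net push is pressure × rod cross-section.
Rod cross-section A_rod = π/4 × (11.1 cm)² = 96.77 cm^2
F = P × A_rod

F ≈ 82.8 kN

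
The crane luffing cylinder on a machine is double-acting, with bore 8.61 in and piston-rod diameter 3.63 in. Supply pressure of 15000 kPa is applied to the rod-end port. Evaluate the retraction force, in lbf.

Rod-side annular area A_ann = π/4 × (8.61² − 3.63²) = 47.87 in^2
On retraction the pressure acts on the annular area (bore minus rod).
F = P × A_ann

F ≈ 1.04e5 lbf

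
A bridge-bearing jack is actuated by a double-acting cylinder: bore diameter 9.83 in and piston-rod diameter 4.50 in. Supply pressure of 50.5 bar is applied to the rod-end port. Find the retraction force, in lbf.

Rod-side annular area A_ann = π/4 × (9.83² − 4.50²) = 59.99 in^2
On retraction the pressure acts on the annular area (bore minus rod).
F = P × A_ann

F ≈ 43900 lbf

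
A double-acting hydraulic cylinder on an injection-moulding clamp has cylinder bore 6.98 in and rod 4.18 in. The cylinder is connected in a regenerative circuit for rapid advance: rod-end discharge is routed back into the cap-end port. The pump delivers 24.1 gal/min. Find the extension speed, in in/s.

v ≈ 6.76 in/s

In regeneration the rod-end outflow joins the pump flow into the cap end, so the net volume the pump must supply per unit advance equals the rod cross-section area.
Rod cross-section A_rod = π/4 × (4.18 in)² = 13.72 in^2
v = Q_pump / A_rod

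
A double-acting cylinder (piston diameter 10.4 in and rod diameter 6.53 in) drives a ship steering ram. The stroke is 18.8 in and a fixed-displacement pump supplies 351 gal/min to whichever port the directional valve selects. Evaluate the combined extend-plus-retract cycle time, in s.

t ≈ 1.90 s

Cap-side area A_cap = π/4 × (10.4 in)² = 84.95 in^2
Rod-side annular area A_ann = π/4 × (10.4² − 6.53²) = 51.46 in^2
t_ext = A_cap·L/Q = 1.182 s
t_ret = A_ann·L/Q = 0.7159 s
t_cycle = t_ext + t_ret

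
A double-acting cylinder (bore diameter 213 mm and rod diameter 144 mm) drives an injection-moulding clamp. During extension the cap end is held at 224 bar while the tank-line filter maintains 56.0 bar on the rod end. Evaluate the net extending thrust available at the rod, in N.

Cap-side area A_cap = π/4 × (213 mm)² = 35630 mm^2
Rod-side annular area A_ann = π/4 × (213² − 144²) = 19350 mm^2
Net thrust = P_cap·A_cap − P_rod·A_ann = 7.982e5 N − 1.083e5 N

F ≈ 6.90e5 N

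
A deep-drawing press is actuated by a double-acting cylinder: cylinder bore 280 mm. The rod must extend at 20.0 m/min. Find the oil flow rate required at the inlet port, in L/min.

Cap-side area A_cap = π/4 × (280 mm)² = 61580 mm^2
Q = A × v

Q ≈ 1230 L/min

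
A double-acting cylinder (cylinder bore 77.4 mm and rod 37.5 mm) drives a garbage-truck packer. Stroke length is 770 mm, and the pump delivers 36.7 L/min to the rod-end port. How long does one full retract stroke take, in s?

Rod-side annular area A_ann = π/4 × (77.4² − 37.5²) = 3601 mm^2
Swept volume V = A × L; t = V / Q = A·L / Q

t ≈ 4.53 s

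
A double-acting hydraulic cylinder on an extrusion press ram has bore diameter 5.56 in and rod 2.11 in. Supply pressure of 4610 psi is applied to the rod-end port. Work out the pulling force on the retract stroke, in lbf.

F ≈ 95800 lbf

Rod-side annular area A_ann = π/4 × (5.56² − 2.11²) = 20.78 in^2
On retraction the pressure acts on the annular area (bore minus rod).
F = P × A_ann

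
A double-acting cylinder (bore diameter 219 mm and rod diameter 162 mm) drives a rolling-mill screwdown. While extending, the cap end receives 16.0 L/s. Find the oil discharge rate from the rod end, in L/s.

Cap-side area A_cap = π/4 × (219 mm)² = 37670 mm^2
Rod-side annular area A_ann = π/4 × (219² − 162²) = 17060 mm^2
Piston speed v = Q_in/A_cap; rod-end outflow Q_out = v × A_ann = Q_in × A_ann/A_cap.

Q_out ≈ 7.24 L/s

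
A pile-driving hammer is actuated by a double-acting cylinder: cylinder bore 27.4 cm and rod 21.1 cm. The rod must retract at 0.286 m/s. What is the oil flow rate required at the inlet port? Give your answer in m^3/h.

Rod-side annular area A_ann = π/4 × (27.4² − 21.1²) = 240.0 cm^2
Q = A × v

Q ≈ 24.7 m^3/h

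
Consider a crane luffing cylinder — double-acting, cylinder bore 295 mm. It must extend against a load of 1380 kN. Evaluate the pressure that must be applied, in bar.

Cap-side area A_cap = π/4 × (295 mm)² = 68350 mm^2
P = F / A = 1380 kN / A

P ≈ 202 bar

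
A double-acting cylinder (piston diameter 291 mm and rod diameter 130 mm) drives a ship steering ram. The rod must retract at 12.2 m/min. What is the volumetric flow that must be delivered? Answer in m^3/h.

Rod-side annular area A_ann = π/4 × (291² − 130²) = 53240 mm^2
Q = A × v

Q ≈ 39.0 m^3/h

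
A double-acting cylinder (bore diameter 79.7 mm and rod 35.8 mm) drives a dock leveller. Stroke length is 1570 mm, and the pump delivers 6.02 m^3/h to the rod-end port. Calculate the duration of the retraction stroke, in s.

Rod-side annular area A_ann = π/4 × (79.7² − 35.8²) = 3982 mm^2
Swept volume V = A × L; t = V / Q = A·L / Q

t ≈ 3.74 s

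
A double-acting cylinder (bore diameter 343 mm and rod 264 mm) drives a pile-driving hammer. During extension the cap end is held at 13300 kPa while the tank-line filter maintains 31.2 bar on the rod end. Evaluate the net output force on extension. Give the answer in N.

Cap-side area A_cap = π/4 × (343 mm)² = 92400 mm^2
Rod-side annular area A_ann = π/4 × (343² − 264²) = 37660 mm^2
Net thrust = P_cap·A_cap − P_rod·A_ann = 1.229e6 N − 1.175e5 N

F ≈ 1.11e6 N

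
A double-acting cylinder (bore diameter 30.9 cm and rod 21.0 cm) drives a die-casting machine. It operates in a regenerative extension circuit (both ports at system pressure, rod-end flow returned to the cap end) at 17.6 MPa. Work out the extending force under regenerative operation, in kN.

F ≈ 610 kN

With equal pressure on both faces, forces on the annular region cancel; the net push is pressure × rod cross-section.
Rod cross-section A_rod = π/4 × (21.0 cm)² = 346.4 cm^2
F = P × A_rod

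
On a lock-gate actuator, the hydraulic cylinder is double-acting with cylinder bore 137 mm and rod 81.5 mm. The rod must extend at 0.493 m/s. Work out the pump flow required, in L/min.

Cap-side area A_cap = π/4 × (137 mm)² = 14740 mm^2
Q = A × v

Q ≈ 436 L/min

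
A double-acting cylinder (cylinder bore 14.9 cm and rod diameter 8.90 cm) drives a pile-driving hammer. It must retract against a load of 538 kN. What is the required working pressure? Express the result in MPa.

P ≈ 48.0 MPa

Rod-side annular area A_ann = π/4 × (14.9² − 8.90²) = 112.2 cm^2
Retraction: pressure acts on the annular area.
P = F / A = 538 kN / A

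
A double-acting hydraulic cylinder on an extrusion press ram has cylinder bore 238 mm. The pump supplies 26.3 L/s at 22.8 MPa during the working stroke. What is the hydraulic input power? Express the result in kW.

Hydraulic power = P × Q

W ≈ 600 kW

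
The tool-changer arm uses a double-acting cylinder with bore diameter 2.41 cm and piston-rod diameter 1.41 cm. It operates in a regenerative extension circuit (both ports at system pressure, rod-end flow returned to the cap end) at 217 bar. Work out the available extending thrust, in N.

F ≈ 3390 N

With equal pressure on both faces, forces on the annular region cancel; the net push is pressure × rod cross-section.
Rod cross-section A_rod = π/4 × (1.41 cm)² = 1.561 cm^2
F = P × A_rod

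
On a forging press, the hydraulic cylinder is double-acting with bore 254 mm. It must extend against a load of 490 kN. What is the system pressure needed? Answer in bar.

Cap-side area A_cap = π/4 × (254 mm)² = 50670 mm^2
P = F / A = 490 kN / A

P ≈ 96.7 bar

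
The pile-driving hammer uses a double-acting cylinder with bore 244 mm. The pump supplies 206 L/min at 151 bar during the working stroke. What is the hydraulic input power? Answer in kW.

W ≈ 51.8 kW

Hydraulic power = P × Q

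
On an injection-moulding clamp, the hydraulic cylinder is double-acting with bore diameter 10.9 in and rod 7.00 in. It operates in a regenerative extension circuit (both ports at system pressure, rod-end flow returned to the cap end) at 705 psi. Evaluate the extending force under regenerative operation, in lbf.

F ≈ 27100 lbf

With equal pressure on both faces, forces on the annular region cancel; the net push is pressure × rod cross-section.
Rod cross-section A_rod = π/4 × (7.00 in)² = 38.48 in^2
F = P × A_rod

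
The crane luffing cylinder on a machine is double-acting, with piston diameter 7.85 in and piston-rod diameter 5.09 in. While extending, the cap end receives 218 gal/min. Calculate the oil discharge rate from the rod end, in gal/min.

Cap-side area A_cap = π/4 × (7.85 in)² = 48.40 in^2
Rod-side annular area A_ann = π/4 × (7.85² − 5.09²) = 28.05 in^2
Piston speed v = Q_in/A_cap; rod-end outflow Q_out = v × A_ann = Q_in × A_ann/A_cap.

Q_out ≈ 126 gal/min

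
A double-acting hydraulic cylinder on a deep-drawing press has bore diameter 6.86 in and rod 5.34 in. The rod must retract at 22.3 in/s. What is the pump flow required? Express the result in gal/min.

Rod-side annular area A_ann = π/4 × (6.86² − 5.34²) = 14.56 in^2
Q = A × v

Q ≈ 84.4 gal/min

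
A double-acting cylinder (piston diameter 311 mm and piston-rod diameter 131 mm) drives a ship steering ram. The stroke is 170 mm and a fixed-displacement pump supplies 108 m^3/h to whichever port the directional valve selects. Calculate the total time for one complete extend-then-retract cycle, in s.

Cap-side area A_cap = π/4 × (311 mm)² = 75960 mm^2
Rod-side annular area A_ann = π/4 × (311² − 131²) = 62490 mm^2
t_ext = A_cap·L/Q = 0.4305 s
t_ret = A_ann·L/Q = 0.3541 s
t_cycle = t_ext + t_ret

t ≈ 0.785 s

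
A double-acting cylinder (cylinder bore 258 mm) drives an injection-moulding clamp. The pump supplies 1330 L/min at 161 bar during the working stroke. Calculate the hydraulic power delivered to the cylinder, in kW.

Hydraulic power = P × Q

W ≈ 357 kW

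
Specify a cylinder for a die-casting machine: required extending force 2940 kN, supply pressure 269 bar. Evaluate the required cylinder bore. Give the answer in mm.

D ≈ 373 mm

Extension force acts on the full piston face: F = P × (π/4)D².
D = √(4F / (πP)) = √(4 × 2940 kN / (π × 269 bar))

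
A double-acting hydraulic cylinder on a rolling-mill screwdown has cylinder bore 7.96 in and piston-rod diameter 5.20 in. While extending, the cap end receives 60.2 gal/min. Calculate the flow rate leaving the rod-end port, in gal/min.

Q_out ≈ 34.5 gal/min

Cap-side area A_cap = π/4 × (7.96 in)² = 49.76 in^2
Rod-side annular area A_ann = π/4 × (7.96² − 5.20²) = 28.53 in^2
Piston speed v = Q_in/A_cap; rod-end outflow Q_out = v × A_ann = Q_in × A_ann/A_cap.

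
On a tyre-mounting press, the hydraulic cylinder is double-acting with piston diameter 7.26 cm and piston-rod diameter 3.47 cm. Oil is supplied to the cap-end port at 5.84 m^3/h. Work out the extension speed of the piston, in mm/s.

Cap-side area A_cap = π/4 × (7.26 cm)² = 41.40 cm^2
v = Q / A

v ≈ 392 mm/s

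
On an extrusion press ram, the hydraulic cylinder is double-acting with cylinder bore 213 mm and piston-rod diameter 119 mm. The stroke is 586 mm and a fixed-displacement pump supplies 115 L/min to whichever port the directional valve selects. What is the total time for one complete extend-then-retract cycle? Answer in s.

Cap-side area A_cap = π/4 × (213 mm)² = 35630 mm^2
Rod-side annular area A_ann = π/4 × (213² − 119²) = 24510 mm^2
t_ext = A_cap·L/Q = 10.89 s
t_ret = A_ann·L/Q = 7.494 s
t_cycle = t_ext + t_ret

t ≈ 18.4 s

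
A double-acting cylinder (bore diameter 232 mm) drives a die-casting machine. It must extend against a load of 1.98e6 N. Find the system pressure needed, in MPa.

Cap-side area A_cap = π/4 × (232 mm)² = 42270 mm^2
P = F / A = 1.98e6 N / A

P ≈ 46.8 MPa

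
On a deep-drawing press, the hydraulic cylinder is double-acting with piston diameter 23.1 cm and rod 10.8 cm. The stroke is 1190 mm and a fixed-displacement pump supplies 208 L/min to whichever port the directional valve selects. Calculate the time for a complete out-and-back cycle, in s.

Cap-side area A_cap = π/4 × (23.1 cm)² = 419.1 cm^2
Rod-side annular area A_ann = π/4 × (23.1² − 10.8²) = 327.5 cm^2
t_ext = A_cap·L/Q = 14.39 s
t_ret = A_ann·L/Q = 11.24 s
t_cycle = t_ext + t_ret

t ≈ 25.6 s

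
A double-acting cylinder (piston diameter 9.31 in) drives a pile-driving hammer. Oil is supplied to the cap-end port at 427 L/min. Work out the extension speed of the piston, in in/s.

Cap-side area A_cap = π/4 × (9.31 in)² = 68.08 in^2
v = Q / A

v ≈ 6.38 in/s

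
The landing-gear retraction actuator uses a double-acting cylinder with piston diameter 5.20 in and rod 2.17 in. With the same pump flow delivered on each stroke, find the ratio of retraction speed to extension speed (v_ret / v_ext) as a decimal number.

Cap-side area A_cap = π/4 × (5.20 in)² = 21.24 in^2
Rod-side annular area A_ann = π/4 × (5.20² − 2.17²) = 17.54 in^2
For equal Q, v ∝ 1/A, so v_ret/v_ext = A_cap/A_ann.

v_ret/v_ext ≈ 1.21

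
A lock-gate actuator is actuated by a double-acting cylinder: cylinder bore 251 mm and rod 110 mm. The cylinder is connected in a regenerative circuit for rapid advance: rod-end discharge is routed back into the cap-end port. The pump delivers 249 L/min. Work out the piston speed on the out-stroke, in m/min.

In regeneration the rod-end outflow joins the pump flow into the cap end, so the net volume the pump must supply per unit advance equals the rod cross-section area.
Rod cross-section A_rod = π/4 × (110 mm)² = 9503 mm^2
v = Q_pump / A_rod

v ≈ 26.2 m/min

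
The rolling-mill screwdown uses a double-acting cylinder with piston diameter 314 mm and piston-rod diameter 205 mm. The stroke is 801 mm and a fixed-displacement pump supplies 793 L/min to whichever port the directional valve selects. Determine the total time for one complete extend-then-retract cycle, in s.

Cap-side area A_cap = π/4 × (314 mm)² = 77440 mm^2
Rod-side annular area A_ann = π/4 × (314² − 205²) = 44430 mm^2
t_ext = A_cap·L/Q = 4.693 s
t_ret = A_ann·L/Q = 2.693 s
t_cycle = t_ext + t_ret

t ≈ 7.39 s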